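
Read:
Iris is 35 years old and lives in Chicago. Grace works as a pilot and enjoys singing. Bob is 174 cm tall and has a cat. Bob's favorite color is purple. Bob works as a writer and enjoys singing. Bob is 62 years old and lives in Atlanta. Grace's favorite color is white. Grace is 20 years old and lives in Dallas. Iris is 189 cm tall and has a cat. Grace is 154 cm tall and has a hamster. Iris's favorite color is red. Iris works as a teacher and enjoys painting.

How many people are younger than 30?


Filter: 1

1


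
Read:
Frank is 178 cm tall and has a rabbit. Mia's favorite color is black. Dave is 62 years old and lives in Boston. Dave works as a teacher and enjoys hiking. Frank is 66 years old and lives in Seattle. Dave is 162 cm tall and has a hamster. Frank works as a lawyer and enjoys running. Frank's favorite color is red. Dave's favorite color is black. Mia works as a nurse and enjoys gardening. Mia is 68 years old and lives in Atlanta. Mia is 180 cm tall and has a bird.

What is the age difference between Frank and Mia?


|66 - 68| = 2

2


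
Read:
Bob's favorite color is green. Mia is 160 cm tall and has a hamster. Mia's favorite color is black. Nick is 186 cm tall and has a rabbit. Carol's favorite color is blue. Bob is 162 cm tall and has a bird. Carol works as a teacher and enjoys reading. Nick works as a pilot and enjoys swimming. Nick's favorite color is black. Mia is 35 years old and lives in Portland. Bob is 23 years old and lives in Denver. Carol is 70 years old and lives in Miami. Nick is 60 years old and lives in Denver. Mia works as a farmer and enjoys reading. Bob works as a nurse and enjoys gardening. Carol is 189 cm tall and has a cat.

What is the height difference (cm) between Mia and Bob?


|160 - 162| = 2

2


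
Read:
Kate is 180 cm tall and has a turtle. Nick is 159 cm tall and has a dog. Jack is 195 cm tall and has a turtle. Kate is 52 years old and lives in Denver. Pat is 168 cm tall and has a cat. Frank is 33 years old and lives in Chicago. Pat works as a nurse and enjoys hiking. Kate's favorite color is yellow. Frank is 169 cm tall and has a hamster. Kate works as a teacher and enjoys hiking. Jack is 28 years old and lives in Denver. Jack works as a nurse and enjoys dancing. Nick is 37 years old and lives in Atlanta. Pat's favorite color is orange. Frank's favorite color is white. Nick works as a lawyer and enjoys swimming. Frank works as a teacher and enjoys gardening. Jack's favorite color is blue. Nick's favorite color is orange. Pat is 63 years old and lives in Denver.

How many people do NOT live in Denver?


Not in Denver: 2

2


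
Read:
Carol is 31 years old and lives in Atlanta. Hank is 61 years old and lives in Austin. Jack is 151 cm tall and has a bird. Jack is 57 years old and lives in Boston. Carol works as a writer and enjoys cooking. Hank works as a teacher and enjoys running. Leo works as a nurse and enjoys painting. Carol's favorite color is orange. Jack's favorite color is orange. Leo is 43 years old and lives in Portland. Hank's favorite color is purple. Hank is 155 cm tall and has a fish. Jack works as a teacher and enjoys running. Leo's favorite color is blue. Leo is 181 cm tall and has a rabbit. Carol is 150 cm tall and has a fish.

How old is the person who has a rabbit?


Person with rabbit is Leo, age 43

43


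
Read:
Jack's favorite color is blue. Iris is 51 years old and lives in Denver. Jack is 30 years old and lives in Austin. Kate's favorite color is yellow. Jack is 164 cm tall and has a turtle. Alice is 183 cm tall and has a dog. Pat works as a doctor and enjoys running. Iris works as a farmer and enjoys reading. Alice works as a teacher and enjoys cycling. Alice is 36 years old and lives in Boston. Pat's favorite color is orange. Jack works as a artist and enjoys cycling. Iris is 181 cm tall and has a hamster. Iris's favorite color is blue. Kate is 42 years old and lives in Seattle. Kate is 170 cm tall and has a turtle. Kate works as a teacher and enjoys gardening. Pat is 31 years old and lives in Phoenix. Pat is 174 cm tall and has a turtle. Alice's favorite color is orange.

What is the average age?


Sum=190, n=5, avg=38

38


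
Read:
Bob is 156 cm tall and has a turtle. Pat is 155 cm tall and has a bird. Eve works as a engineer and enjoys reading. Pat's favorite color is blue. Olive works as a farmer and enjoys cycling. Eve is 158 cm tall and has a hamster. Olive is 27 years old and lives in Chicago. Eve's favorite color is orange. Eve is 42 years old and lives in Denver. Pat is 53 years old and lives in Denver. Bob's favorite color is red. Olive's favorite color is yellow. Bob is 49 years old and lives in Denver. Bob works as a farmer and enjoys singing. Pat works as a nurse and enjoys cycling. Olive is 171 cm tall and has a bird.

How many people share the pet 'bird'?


Count: 2

2


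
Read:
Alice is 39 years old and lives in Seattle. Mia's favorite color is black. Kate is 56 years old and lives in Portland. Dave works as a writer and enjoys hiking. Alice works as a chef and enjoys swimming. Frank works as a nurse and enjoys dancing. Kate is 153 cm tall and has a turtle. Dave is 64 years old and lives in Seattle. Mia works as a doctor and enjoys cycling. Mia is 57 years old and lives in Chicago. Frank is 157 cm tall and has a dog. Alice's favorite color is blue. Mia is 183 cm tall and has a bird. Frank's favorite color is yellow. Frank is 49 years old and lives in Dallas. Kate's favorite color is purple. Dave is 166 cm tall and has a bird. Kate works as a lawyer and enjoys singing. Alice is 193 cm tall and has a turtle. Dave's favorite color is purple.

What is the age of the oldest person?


Oldest: Dave at 64

64


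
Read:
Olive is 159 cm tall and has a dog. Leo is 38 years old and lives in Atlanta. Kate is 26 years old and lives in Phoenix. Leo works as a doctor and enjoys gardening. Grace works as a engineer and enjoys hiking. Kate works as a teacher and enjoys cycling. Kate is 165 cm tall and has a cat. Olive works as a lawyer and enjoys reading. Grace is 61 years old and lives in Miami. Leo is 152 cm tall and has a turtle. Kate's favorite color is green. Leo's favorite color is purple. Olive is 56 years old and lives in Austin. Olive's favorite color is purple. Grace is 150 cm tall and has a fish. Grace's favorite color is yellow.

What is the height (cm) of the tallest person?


Tallest: Kate at 165 cm

165


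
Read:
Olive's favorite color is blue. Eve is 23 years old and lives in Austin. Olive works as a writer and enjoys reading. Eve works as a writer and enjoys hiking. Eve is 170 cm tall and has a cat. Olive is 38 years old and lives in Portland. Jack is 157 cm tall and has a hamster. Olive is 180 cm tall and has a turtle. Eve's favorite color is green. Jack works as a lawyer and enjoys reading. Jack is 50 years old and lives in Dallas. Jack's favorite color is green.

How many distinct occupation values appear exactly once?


Unique occupation values: 1

1


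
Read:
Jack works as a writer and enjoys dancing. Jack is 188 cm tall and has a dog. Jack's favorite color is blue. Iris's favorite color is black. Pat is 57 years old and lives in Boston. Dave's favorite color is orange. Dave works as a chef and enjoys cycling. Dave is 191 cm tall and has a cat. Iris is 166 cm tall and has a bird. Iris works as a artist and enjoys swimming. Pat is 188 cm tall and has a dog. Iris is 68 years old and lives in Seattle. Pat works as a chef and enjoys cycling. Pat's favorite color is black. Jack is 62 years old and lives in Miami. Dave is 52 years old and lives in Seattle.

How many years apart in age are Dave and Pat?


52 vs 57, diff = 5

5


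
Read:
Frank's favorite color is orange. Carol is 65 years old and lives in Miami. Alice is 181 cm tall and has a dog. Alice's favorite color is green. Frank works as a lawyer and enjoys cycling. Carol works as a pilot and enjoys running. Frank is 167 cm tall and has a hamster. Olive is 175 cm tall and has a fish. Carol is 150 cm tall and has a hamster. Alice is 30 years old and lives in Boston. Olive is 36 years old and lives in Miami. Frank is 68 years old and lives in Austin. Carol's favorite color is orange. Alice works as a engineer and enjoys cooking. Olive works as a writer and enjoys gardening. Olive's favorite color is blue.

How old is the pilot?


The pilot is Carol, age 65

65


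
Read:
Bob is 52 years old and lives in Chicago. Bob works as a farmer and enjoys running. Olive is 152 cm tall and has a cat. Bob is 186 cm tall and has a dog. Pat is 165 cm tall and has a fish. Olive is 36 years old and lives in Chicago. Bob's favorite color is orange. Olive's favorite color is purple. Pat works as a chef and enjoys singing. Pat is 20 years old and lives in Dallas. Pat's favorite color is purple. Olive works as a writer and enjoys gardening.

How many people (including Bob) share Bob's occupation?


Bob is a farmer. Count = 1

1


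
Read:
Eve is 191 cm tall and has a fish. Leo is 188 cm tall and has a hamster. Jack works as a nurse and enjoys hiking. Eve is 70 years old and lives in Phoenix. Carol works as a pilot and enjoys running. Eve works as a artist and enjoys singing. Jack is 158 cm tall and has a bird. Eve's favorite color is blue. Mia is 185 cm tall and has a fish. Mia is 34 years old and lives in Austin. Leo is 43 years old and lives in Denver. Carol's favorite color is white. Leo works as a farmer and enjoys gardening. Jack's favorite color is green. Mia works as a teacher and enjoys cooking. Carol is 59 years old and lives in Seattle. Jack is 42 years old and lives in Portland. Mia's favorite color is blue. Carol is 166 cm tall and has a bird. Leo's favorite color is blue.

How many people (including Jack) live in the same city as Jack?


Jack lives in Portland. Count = 1

1


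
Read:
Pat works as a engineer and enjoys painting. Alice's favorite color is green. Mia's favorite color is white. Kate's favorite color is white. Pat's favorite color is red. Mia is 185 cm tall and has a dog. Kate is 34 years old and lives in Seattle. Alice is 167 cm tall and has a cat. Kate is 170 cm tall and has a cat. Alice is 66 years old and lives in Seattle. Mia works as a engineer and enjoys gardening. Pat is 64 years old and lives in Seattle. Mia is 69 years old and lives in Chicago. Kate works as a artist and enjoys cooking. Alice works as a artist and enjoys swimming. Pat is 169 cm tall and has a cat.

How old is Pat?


Pat is 64 years old

64


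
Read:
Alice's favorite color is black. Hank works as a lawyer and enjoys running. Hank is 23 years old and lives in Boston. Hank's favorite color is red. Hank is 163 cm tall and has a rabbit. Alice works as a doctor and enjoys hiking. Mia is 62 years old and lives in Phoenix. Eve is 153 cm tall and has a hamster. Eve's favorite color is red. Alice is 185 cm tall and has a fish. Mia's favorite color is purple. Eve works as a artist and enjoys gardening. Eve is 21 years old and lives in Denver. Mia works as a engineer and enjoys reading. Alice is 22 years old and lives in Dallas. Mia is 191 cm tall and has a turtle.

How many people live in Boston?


Count in Boston: 1

1


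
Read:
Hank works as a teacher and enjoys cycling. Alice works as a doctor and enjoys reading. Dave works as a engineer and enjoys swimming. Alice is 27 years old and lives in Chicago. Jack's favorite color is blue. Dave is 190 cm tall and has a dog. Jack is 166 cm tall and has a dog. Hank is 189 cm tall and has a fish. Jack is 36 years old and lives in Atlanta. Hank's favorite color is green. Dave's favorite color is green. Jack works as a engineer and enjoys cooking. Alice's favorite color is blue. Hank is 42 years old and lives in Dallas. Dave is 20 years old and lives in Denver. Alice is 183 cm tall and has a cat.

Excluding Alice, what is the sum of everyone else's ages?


Sum (excluding Alice): 98

98


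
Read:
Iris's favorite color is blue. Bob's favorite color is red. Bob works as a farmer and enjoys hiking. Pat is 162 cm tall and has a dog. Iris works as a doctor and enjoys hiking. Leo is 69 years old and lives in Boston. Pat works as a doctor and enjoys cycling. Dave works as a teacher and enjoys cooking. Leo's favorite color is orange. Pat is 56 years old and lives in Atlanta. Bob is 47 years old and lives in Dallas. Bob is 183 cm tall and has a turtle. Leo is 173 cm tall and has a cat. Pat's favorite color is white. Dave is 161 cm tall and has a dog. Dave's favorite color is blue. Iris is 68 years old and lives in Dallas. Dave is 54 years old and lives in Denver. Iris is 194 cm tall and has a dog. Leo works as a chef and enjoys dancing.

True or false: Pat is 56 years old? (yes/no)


Pat is actually 56. yes

yes


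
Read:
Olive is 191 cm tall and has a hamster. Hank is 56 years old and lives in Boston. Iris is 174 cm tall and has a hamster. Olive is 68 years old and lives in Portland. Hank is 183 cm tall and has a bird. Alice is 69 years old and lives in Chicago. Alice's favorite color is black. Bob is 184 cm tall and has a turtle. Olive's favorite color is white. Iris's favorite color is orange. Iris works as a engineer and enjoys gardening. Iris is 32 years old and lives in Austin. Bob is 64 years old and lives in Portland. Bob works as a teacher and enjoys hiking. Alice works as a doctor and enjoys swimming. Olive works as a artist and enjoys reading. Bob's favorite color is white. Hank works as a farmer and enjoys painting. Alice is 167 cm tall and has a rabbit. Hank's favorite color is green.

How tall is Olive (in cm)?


Olive is 191 cm tall

191


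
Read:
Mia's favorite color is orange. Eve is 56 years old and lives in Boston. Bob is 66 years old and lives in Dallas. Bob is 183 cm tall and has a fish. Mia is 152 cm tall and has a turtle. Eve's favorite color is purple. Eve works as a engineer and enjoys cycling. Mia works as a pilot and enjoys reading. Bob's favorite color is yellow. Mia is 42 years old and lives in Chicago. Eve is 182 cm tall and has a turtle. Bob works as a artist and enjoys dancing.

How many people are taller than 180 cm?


Taller than 180: 2

2


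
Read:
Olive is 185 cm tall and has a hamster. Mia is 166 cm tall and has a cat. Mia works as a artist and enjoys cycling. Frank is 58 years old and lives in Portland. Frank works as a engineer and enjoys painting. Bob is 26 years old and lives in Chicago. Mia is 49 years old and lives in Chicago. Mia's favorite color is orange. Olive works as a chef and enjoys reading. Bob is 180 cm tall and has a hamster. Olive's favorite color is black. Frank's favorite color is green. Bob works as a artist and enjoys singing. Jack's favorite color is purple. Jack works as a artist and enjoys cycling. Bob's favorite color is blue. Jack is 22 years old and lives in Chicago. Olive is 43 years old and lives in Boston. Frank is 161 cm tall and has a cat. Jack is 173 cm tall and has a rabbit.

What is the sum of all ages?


22+26+43+49+58 = 198

198


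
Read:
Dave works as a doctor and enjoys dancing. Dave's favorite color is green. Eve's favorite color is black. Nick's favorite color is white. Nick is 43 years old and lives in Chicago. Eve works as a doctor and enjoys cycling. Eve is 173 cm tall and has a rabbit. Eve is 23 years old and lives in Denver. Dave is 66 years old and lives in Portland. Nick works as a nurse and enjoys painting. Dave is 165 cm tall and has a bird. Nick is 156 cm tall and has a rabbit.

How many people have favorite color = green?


Count: 1

1


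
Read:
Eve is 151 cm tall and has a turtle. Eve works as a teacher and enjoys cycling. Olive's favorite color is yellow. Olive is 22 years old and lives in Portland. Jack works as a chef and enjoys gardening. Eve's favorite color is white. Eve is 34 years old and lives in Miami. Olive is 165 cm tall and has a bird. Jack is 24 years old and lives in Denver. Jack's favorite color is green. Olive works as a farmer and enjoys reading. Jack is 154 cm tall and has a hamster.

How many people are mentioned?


People: Olive, Eve, Jack. Count = 3

3


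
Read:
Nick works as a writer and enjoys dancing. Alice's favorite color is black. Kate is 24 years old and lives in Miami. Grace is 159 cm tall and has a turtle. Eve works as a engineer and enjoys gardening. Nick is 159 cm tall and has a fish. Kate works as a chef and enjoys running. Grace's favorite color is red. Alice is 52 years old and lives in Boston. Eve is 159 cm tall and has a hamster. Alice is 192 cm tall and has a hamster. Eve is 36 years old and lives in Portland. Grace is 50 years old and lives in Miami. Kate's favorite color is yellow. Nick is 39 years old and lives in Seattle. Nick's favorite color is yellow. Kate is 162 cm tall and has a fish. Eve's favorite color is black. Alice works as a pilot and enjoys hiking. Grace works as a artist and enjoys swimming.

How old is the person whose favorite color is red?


Person with favorite color=red is Grace, age 50

50


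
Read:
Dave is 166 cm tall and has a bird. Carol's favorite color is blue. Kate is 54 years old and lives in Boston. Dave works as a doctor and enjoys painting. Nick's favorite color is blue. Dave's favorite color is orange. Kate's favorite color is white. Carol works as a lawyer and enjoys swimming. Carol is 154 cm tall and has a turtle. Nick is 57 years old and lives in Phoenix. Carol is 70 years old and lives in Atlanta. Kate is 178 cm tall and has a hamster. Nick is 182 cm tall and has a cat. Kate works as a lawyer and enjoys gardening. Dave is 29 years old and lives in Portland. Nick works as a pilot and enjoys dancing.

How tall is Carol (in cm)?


Carol is 154 cm tall

154


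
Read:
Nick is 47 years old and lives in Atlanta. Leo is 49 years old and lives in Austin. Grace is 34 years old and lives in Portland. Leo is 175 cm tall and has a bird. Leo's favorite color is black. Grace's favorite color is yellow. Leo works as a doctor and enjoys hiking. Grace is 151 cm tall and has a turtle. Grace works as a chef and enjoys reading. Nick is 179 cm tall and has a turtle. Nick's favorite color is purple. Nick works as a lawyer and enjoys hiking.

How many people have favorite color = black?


Count: 1

1


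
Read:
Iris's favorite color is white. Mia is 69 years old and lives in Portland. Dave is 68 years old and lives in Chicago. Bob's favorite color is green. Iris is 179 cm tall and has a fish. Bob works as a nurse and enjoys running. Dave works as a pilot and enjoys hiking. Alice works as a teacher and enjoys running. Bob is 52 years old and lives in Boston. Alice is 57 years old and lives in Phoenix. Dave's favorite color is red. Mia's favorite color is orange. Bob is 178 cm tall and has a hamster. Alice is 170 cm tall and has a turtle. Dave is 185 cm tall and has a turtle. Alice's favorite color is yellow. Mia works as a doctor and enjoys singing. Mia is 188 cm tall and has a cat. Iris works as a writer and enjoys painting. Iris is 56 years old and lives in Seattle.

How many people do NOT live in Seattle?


Not in Seattle: 4

4


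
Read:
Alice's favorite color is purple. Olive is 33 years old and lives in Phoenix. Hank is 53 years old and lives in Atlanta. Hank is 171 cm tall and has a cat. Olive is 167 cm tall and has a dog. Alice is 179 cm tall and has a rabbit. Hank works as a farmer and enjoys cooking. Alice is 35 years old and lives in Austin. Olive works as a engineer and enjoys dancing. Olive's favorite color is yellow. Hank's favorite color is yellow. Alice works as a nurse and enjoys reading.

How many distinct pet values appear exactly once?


Unique pet values: 3

3


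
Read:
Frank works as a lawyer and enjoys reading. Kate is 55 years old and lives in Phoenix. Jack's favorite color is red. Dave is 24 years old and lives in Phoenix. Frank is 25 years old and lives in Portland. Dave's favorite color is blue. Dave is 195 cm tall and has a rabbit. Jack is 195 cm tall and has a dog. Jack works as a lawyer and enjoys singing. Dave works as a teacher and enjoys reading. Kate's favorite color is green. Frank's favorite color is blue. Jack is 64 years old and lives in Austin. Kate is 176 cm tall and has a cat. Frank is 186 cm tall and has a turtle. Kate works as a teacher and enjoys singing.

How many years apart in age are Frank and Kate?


25 vs 55, diff = 30

30


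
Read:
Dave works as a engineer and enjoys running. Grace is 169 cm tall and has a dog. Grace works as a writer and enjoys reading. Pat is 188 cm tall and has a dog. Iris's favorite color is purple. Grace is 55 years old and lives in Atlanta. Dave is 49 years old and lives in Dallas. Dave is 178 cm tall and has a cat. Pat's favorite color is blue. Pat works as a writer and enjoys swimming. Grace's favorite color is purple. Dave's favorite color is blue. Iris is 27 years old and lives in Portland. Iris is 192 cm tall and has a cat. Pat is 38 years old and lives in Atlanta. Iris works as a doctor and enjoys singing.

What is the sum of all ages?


55+38+27+49 = 169

169


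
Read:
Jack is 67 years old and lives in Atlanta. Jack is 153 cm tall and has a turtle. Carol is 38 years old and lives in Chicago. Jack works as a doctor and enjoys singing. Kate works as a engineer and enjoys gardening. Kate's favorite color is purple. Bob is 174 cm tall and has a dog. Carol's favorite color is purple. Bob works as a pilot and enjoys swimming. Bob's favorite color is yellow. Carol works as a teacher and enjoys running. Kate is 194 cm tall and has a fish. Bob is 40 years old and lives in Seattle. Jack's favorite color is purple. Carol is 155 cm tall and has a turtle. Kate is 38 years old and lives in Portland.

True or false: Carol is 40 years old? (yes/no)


Carol is actually 38. no

no


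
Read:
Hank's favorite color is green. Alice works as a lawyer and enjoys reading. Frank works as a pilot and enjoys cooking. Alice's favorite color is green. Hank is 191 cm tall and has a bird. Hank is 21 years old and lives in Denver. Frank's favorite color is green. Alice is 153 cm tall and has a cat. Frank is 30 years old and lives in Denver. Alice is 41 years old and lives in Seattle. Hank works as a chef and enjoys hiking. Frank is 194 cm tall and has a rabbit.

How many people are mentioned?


People: Hank, Alice, Frank. Count = 3

3


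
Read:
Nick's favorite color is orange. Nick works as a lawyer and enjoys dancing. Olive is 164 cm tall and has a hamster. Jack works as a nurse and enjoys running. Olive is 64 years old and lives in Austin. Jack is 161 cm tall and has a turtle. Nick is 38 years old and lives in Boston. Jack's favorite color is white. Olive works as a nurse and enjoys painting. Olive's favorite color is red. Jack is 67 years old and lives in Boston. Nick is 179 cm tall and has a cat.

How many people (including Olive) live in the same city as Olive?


Olive lives in Austin. Count = 1

1


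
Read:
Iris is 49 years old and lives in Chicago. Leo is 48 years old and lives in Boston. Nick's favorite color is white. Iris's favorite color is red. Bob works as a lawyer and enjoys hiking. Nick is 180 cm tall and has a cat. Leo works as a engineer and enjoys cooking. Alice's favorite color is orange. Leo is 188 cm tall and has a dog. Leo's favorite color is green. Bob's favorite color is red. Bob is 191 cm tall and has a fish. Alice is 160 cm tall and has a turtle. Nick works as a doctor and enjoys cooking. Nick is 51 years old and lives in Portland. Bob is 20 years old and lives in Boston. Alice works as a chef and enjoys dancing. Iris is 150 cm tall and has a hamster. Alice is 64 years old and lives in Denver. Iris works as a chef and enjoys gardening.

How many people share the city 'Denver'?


Count: 1

1


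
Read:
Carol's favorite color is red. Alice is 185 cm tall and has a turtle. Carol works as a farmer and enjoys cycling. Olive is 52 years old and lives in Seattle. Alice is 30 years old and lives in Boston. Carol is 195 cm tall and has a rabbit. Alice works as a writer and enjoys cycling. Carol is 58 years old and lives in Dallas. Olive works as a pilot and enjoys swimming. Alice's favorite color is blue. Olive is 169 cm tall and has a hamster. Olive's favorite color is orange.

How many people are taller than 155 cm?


Taller than 155: 3

3


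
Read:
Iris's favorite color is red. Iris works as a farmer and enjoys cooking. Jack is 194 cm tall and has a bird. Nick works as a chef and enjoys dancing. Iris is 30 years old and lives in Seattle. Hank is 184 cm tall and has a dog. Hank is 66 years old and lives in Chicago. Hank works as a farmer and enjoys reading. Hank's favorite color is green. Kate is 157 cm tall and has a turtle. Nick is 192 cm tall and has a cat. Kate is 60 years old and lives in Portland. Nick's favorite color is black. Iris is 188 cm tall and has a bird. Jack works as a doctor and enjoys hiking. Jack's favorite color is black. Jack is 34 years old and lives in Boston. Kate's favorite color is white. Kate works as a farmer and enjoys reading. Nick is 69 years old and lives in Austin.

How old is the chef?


The chef is Nick, age 69

69


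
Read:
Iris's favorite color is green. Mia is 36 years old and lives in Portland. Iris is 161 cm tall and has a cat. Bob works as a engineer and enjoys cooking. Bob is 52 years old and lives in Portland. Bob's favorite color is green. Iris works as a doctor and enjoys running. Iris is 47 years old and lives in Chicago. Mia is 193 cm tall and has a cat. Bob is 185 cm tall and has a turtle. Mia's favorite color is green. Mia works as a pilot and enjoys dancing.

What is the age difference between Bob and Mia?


|52 - 36| = 16

16


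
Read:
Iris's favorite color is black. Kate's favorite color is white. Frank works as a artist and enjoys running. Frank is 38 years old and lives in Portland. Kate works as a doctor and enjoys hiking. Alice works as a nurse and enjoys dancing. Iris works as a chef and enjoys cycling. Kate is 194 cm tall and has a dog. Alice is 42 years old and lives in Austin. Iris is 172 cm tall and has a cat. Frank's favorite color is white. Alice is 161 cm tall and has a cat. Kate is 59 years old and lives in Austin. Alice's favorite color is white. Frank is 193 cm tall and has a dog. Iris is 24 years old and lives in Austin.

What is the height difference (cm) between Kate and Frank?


|194 - 193| = 1

1


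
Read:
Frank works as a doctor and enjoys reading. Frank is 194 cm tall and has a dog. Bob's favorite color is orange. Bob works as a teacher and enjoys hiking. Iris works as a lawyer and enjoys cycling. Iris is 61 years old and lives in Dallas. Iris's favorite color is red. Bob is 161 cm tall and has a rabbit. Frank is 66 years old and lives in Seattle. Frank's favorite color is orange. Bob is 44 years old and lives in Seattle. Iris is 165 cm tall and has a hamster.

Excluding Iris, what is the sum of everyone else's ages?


Sum (excluding Iris): 110

110


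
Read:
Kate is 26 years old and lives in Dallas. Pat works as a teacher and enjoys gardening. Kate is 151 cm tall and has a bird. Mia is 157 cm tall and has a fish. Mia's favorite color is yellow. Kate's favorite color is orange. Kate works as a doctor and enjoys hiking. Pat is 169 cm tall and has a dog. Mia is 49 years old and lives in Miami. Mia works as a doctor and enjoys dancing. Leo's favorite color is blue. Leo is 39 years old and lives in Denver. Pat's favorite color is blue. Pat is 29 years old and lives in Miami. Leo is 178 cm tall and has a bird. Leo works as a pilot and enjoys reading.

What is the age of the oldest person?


Oldest: Mia at 49

49


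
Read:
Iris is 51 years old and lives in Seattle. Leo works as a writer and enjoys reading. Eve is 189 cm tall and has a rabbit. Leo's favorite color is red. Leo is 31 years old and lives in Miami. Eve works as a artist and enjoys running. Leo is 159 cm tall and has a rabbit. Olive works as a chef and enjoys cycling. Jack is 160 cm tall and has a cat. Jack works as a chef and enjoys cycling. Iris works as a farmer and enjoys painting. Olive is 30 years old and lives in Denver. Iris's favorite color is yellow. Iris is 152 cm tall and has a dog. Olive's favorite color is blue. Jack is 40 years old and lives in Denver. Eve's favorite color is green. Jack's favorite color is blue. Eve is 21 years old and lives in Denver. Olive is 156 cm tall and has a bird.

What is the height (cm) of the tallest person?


Tallest: Eve at 189 cm

189


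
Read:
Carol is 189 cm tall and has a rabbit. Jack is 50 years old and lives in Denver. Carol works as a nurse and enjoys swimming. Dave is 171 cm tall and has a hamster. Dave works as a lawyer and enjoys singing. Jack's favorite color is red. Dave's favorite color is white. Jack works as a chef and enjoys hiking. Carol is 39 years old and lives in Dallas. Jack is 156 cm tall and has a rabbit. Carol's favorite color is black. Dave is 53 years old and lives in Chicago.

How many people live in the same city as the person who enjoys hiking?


Person with hobby hiking is Jack, city Denver. Count = 1

1


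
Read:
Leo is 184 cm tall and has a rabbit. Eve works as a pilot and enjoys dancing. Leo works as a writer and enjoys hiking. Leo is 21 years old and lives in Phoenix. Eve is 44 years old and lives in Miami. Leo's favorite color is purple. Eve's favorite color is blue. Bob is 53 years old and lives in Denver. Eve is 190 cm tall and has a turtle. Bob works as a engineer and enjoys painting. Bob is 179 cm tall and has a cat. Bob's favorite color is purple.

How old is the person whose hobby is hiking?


Person with hobby=hiking is Leo, age 21

21


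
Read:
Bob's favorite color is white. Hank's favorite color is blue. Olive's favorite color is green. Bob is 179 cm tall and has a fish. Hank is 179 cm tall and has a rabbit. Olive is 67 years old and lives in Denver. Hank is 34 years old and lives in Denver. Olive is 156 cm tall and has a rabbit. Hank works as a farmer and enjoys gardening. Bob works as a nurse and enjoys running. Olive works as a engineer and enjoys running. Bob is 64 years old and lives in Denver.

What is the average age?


Sum=165, n=3, avg=55

55


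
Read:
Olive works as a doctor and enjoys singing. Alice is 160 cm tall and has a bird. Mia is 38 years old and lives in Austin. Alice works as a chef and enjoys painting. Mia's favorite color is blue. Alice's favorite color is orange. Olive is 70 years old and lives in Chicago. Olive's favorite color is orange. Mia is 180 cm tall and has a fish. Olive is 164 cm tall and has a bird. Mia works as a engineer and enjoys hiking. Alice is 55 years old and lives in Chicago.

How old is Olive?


Olive is 70 years old

70


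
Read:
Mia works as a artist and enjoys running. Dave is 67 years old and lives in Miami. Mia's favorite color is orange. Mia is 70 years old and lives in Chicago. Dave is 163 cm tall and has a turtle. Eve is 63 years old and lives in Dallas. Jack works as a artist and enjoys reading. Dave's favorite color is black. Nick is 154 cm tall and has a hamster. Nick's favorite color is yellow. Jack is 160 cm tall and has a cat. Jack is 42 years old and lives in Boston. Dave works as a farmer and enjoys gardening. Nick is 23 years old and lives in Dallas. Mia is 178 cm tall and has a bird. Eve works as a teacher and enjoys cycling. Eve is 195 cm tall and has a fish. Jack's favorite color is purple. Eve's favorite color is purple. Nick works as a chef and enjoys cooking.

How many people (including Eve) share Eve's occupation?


Eve is a teacher. Count = 1

1


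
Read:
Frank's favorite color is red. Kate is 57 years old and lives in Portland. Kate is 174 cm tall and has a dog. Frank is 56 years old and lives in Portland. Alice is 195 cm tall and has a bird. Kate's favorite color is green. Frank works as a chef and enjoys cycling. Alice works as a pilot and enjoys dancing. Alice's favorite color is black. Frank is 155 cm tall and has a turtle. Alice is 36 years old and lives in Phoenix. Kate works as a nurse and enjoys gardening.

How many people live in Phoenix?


Count in Phoenix: 1

1


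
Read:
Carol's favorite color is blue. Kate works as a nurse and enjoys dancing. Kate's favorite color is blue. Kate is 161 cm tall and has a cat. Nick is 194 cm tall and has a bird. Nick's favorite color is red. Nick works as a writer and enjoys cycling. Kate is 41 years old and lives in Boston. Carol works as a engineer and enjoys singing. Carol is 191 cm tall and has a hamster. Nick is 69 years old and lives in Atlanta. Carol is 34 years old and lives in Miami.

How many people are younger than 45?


Filter: 2

2


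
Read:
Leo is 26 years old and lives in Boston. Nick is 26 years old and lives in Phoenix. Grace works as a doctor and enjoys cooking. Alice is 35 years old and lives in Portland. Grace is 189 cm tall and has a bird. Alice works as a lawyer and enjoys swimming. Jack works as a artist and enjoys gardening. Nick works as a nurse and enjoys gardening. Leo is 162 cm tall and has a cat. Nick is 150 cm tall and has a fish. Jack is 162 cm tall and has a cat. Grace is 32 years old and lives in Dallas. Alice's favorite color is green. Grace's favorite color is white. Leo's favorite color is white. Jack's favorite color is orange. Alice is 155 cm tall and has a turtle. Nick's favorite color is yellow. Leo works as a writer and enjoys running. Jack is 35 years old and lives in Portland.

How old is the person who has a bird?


Person with bird is Grace, age 32

32


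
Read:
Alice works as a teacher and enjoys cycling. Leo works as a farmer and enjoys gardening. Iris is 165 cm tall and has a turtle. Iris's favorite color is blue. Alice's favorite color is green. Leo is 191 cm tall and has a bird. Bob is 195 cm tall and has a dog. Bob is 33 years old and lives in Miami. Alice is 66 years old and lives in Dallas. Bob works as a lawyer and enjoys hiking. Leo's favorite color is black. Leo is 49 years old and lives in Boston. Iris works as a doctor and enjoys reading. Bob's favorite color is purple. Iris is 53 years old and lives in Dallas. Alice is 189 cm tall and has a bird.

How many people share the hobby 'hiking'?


Count: 1

1


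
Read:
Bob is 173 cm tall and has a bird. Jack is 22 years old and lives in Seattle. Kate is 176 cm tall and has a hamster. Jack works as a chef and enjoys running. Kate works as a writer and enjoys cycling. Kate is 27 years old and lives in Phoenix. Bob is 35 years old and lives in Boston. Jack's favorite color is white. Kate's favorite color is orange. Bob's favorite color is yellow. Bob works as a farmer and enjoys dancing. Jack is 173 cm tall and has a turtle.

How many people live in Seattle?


Count in Seattle: 1

1


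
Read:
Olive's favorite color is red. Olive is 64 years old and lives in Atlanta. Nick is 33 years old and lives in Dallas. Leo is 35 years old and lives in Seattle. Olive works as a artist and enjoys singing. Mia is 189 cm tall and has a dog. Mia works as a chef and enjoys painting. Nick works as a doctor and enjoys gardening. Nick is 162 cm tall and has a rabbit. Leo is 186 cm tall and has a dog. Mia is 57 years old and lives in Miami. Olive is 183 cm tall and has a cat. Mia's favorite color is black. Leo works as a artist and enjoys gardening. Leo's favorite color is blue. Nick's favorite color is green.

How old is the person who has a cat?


Person with cat is Olive, age 64

64


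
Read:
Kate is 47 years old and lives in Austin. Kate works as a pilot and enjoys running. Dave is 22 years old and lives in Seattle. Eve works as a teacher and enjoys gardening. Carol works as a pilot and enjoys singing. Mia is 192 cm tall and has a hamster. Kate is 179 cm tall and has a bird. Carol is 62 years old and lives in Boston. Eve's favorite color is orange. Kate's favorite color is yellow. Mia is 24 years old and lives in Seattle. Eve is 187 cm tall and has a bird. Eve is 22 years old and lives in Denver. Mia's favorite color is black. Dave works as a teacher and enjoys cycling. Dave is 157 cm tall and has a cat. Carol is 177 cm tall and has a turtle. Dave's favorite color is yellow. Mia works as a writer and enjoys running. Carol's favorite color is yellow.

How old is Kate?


Kate is 47 years old

47


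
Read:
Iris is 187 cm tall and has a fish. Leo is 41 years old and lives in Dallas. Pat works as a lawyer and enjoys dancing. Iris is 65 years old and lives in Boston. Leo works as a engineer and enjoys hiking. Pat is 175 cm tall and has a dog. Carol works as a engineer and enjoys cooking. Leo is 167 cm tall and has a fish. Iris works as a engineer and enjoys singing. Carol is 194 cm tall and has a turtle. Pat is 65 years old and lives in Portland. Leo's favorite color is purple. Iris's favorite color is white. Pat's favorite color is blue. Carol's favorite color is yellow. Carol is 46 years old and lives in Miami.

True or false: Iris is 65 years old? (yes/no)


Iris is actually 65. yes

yes


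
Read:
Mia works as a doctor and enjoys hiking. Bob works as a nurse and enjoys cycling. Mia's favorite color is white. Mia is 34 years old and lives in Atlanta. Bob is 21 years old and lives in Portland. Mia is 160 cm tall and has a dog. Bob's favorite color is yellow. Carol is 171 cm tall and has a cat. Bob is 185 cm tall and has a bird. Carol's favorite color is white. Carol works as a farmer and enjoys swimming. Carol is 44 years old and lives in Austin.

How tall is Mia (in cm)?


Mia is 160 cm tall

160


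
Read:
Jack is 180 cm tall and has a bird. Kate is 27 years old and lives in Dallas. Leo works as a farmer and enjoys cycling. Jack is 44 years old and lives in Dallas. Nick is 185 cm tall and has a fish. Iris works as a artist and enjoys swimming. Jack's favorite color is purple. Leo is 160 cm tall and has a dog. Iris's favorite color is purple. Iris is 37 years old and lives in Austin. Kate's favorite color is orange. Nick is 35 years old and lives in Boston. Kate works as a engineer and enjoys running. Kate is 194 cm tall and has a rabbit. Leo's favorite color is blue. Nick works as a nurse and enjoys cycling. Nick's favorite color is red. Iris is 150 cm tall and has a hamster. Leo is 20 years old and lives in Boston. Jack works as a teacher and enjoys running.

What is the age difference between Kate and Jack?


|27 - 44| = 17

17


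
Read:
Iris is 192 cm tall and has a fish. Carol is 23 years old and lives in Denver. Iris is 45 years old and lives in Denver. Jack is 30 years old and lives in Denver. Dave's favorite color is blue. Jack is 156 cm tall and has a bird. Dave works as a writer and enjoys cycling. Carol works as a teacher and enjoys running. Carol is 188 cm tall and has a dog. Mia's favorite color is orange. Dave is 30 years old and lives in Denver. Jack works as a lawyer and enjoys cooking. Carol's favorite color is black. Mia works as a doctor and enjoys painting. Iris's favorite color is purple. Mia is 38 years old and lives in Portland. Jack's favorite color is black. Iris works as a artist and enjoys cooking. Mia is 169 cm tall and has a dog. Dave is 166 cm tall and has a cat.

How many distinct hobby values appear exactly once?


Unique hobby values: 3

3


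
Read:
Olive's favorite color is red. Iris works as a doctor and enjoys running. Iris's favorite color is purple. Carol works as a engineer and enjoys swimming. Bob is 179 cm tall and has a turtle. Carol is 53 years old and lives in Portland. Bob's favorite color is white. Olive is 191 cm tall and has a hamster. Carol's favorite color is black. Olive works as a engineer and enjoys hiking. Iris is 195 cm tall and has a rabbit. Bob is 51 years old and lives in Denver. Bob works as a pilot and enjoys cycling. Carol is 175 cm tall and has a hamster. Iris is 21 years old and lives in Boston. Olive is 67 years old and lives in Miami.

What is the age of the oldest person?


Oldest: Olive at 67

67


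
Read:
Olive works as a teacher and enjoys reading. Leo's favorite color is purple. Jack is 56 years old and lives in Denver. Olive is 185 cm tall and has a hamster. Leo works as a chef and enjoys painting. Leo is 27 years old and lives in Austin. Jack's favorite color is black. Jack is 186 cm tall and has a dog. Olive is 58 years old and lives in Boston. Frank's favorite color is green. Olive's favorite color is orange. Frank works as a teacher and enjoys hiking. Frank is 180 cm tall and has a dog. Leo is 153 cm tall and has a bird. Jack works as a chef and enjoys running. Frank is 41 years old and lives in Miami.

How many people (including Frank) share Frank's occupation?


Frank is a teacher. Count = 2

2
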